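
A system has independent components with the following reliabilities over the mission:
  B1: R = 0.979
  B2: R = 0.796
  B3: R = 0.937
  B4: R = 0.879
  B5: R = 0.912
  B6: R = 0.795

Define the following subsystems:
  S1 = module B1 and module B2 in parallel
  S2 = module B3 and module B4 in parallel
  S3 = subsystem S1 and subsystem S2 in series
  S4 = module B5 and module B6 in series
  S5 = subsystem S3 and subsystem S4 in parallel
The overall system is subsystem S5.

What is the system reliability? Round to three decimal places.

0.997

Parallel (B1 and B2): 1 − (1 − 0.97900)(1 − 0.79600) = 0.99572
Parallel (B3 and B4): 1 − (1 − 0.93700)(1 − 0.87900) = 0.99238
Series ([0.99572] and [0.99238]): 0.99572 × 0.99238 = 0.98813
Series (B5 and B6): 0.91200 × 0.79500 = 0.72504
Parallel ([0.98813] and [0.72504]): 1 − (1 − 0.98813)(1 − 0.72504) = 0.997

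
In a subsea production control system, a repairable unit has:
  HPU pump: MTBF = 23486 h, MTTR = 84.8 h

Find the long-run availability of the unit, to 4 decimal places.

A(HPU pump) = MTBF/(MTBF+MTTR) = 23486/(23486+84.8) = 0.9964

0.9964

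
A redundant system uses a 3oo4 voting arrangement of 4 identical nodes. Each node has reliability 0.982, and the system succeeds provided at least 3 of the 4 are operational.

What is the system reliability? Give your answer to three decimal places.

R = Σ_{i=3}^{4} C(4,i) p^i (1−p)^{4−i} with p = 0.982
C(4,3)·0.982^3·0.018^1 = 0.06818
C(4,4)·0.982^4·0.018^0 = 0.92992
Sum = 0.998

0.998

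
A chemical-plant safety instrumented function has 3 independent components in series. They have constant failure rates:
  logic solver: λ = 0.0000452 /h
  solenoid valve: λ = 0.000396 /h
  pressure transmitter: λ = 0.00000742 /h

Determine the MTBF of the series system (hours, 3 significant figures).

Series of exponential components: λ_sys = Σ λ_i
λ_sys = 0.0000452 + 0.000396 + 0.00000742 = 4.4862e-04 /h
MTBF = 1 / λ_sys = 2230 h

2230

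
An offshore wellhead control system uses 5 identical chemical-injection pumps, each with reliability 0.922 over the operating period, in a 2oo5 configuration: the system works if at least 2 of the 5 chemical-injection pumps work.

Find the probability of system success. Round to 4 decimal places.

0.9998

R = Σ_{i=2}^{5} C(5,i) p^i (1−p)^{5−i} with p = 0.922
C(5,2)·0.922^2·0.078^3 = 0.004034
C(5,3)·0.922^3·0.078^2 = 0.047685
C(5,4)·0.922^4·0.078^1 = 0.281831
C(5,5)·0.922^5·0.078^0 = 0.666277
Sum = 0.9998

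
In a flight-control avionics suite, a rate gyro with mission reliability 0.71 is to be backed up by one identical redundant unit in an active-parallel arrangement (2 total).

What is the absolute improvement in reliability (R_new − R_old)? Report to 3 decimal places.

0.206

R_before = 0.71
R_after = 1 − (1 − 0.71)^2 = 0.916
ΔR = 0.916 − 0.71 = 0.206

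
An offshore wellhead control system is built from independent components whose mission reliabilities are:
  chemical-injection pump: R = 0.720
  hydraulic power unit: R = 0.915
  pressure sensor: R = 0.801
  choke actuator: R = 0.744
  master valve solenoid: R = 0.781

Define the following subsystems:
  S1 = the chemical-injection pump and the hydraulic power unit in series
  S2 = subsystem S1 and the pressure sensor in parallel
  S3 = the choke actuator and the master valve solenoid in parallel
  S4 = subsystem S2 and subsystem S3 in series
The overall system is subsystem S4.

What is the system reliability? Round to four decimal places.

0.8798

Series (chemical-injection pump and hydraulic power unit): 0.720000 × 0.915000 = 0.658800
Parallel ([0.658800] and pressure sensor): 1 − (1 − 0.658800)(1 − 0.801000) = 0.932101
Parallel (choke actuator and master valve solenoid): 1 − (1 − 0.744000)(1 − 0.781000) = 0.943936
Series ([0.932101] and [0.943936]): 0.932101 × 0.943936 = 0.8798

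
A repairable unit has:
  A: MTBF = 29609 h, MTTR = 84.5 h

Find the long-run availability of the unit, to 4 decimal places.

A(A) = MTBF/(MTBF+MTTR) = 29609/(29609+84.5) = 0.9972

0.9972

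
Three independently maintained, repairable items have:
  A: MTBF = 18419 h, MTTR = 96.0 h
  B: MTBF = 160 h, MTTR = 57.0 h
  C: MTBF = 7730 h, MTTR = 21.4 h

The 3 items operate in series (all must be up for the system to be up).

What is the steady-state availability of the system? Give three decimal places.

A(A) = MTBF/(MTBF+MTTR) = 18419/(18419+96.0) = 0.994815
A(B) = MTBF/(MTBF+MTTR) = 160/(160+57.0) = 0.737327
A(C) = MTBF/(MTBF+MTTR) = 7730/(7730+21.4) = 0.997239
Series availability: 0.994815 × 0.737327 × 0.997239 = 0.731

0.731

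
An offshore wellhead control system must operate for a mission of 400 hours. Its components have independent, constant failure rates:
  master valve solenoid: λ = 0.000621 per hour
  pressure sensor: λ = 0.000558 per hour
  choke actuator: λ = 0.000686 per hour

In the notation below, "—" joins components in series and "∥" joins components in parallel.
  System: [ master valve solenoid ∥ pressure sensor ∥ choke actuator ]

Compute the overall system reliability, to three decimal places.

0.989

R(master valve solenoid) = exp(−0.000621 × 400) = 0.78005
R(pressure sensor) = exp(−0.000558 × 400) = 0.79995
R(choke actuator) = exp(−0.000686 × 400) = 0.76003
Parallel (master valve solenoid, pressure sensor, and choke actuator): 1 − (1 − 0.78005)(1 − 0.79995)(1 − 0.76003) = 0.989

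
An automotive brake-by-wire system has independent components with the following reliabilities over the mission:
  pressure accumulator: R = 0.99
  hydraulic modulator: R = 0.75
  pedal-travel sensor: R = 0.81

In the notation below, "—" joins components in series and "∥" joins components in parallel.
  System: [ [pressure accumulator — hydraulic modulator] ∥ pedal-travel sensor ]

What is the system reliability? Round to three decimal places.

Series (pressure accumulator and hydraulic modulator): 0.99000 × 0.75000 = 0.74250
Parallel ([0.74250] and pedal-travel sensor): 1 − (1 − 0.74250)(1 − 0.81000) = 0.951

0.951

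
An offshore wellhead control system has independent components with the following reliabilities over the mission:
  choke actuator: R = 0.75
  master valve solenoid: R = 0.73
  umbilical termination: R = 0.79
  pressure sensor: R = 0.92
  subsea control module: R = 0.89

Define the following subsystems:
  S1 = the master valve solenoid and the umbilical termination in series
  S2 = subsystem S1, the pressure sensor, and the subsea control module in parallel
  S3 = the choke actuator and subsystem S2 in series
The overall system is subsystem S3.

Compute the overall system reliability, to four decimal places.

Series (master valve solenoid and umbilical termination): 0.730000 × 0.790000 = 0.576700
Parallel ([0.576700], pressure sensor, and subsea control module): 1 − (1 − 0.576700)(1 − 0.920000)(1 − 0.890000) = 0.996275
Series (choke actuator and [0.996275]): 0.750000 × 0.996275 = 0.7472

0.7472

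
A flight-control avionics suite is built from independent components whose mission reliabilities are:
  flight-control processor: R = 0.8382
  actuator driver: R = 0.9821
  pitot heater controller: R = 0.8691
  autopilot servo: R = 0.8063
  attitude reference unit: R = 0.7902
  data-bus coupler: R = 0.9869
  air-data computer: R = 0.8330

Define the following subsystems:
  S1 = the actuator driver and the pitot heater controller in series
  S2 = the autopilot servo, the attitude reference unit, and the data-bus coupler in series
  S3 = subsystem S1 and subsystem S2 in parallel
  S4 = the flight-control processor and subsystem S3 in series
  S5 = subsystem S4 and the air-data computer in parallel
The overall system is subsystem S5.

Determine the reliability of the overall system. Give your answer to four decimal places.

Series (actuator driver and pitot heater controller): 0.982100 × 0.869100 = 0.853543
Series (autopilot servo, attitude reference unit, and data-bus coupler): 0.806300 × 0.790200 × 0.986900 = 0.628792
Parallel ([0.853543] and [0.628792]): 1 − (1 − 0.853543)(1 − 0.628792) = 0.945634
Series (flight-control processor and [0.945634]): 0.838200 × 0.945634 = 0.792630
Parallel ([0.792630] and air-data computer): 1 − (1 − 0.792630)(1 − 0.833000) = 0.9654

0.9654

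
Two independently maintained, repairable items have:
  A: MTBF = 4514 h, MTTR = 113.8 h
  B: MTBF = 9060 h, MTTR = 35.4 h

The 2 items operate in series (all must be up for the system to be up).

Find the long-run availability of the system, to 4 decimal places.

A(A) = MTBF/(MTBF+MTTR) = 4514/(4514+113.8) = 0.975409
A(B) = MTBF/(MTBF+MTTR) = 9060/(9060+35.4) = 0.996108
Series availability: 0.975409 × 0.996108 = 0.9716

0.9716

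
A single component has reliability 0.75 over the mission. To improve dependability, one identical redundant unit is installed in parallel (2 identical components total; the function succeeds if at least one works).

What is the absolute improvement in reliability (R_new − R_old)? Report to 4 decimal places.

0.1875

R_before = 0.75
R_after = 1 − (1 − 0.75)^2 = 0.9375
ΔR = 0.9375 − 0.75 = 0.1875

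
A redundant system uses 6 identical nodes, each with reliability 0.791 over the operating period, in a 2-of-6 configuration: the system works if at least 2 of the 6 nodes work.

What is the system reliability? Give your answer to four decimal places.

0.9980

R = Σ_{i=2}^{6} C(6,i) p^i (1−p)^{6−i} with p = 0.791
C(6,2)·0.791^2·0.209^4 = 0.017907
C(6,3)·0.791^3·0.209^3 = 0.090365
C(6,4)·0.791^4·0.209^2 = 0.256501
C(6,5)·0.791^5·0.209^1 = 0.388311
C(6,6)·0.791^6·0.209^0 = 0.244940
Sum = 0.9980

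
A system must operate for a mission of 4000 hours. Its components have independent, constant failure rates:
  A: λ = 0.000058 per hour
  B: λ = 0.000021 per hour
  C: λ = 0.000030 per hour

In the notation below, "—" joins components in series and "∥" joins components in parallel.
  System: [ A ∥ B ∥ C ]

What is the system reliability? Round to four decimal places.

R(A) = exp(−0.000058 × 4000) = 0.792946
R(B) = exp(−0.000021 × 4000) = 0.919431
R(C) = exp(−0.000030 × 4000) = 0.886920
Parallel (A, B, and C): 1 − (1 − 0.792946)(1 − 0.919431)(1 − 0.886920) = 0.9981

0.9981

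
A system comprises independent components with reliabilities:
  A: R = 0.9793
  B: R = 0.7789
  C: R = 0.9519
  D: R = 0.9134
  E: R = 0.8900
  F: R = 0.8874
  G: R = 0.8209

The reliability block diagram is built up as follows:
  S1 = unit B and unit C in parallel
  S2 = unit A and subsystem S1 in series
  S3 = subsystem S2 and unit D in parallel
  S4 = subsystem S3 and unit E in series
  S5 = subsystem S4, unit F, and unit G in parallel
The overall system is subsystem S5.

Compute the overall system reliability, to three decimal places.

Parallel (B and C): 1 − (1 − 0.77890)(1 − 0.95190) = 0.98937
Series (A and [0.98937]): 0.97930 × 0.98937 = 0.96889
Parallel ([0.96889] and D): 1 − (1 − 0.96889)(1 − 0.91340) = 0.99731
Series ([0.99731] and E): 0.99731 × 0.89000 = 0.88761
Parallel ([0.88761], F, and G): 1 − (1 − 0.88761)(1 − 0.88740)(1 − 0.82090) = 0.998

0.998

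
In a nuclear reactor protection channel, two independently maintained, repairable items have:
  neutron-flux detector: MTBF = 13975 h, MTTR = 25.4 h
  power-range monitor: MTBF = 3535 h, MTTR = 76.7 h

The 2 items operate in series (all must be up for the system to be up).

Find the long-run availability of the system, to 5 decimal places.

0.97699

A(neutron-flux detector) = MTBF/(MTBF+MTTR) = 13975/(13975+25.4) = 0.998186
A(power-range monitor) = MTBF/(MTBF+MTTR) = 3535/(3535+76.7) = 0.978763
Series availability: 0.998186 × 0.978763 = 0.97699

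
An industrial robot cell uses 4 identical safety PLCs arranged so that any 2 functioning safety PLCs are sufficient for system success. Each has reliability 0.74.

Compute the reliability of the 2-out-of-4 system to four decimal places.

R = Σ_{i=2}^{4} C(4,i) p^i (1−p)^{4−i} with p = 0.74
C(4,2)·0.74^2·0.26^2 = 0.222107
C(4,3)·0.74^3·0.26^1 = 0.421433
C(4,4)·0.74^4·0.26^0 = 0.299866
Sum = 0.9434

0.9434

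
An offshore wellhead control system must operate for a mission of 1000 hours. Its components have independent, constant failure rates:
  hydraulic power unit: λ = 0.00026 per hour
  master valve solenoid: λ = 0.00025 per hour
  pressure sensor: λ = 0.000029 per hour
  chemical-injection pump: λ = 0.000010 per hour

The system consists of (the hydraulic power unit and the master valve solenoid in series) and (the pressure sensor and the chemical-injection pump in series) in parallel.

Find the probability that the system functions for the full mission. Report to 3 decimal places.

R(hydraulic power unit) = exp(−0.00026 × 1000) = 0.77105
R(master valve solenoid) = exp(−0.00025 × 1000) = 0.77880
R(pressure sensor) = exp(−0.000029 × 1000) = 0.97142
R(chemical-injection pump) = exp(−0.000010 × 1000) = 0.99005
Series (hydraulic power unit and master valve solenoid): 0.77105 × 0.77880 = 0.60049
Series (pressure sensor and chemical-injection pump): 0.97142 × 0.99005 = 0.96175
Parallel ([0.60049] and [0.96175]): 1 − (1 − 0.60049)(1 − 0.96175) = 0.985

0.985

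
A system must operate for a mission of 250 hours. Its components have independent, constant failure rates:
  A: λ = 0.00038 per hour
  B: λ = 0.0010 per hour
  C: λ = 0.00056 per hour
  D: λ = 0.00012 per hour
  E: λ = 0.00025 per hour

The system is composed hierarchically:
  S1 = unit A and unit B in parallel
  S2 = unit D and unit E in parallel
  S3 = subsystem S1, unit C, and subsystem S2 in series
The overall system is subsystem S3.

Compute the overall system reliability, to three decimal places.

R(A) = exp(−0.00038 × 250) = 0.90937
R(B) = exp(−0.0010 × 250) = 0.77880
R(C) = exp(−0.00056 × 250) = 0.86936
R(D) = exp(−0.00012 × 250) = 0.97045
R(E) = exp(−0.00025 × 250) = 0.93941
Parallel (A and B): 1 − (1 − 0.90937)(1 − 0.77880) = 0.97995
Parallel (D and E): 1 − (1 − 0.97045)(1 − 0.93941) = 0.99821
Series ([0.97995], C, and [0.99821]): 0.97995 × 0.86936 × 0.99821 = 0.850

0.850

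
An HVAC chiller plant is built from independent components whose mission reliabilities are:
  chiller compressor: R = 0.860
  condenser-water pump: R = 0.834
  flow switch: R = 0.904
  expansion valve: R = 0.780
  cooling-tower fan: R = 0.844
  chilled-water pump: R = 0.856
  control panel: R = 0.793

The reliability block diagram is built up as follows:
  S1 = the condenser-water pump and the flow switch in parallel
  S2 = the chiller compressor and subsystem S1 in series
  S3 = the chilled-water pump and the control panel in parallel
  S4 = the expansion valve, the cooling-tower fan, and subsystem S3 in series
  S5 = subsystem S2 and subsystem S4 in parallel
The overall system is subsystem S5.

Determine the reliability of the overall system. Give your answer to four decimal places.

0.9445

Parallel (condenser-water pump and flow switch): 1 − (1 − 0.834000)(1 − 0.904000) = 0.984064
Series (chiller compressor and [0.984064]): 0.860000 × 0.984064 = 0.846295
Parallel (chilled-water pump and control panel): 1 − (1 − 0.856000)(1 − 0.793000) = 0.970192
Series (expansion valve, cooling-tower fan, and [0.970192]): 0.780000 × 0.844000 × 0.970192 = 0.638697
Parallel ([0.846295] and [0.638697]): 1 − (1 − 0.846295)(1 − 0.638697) = 0.9445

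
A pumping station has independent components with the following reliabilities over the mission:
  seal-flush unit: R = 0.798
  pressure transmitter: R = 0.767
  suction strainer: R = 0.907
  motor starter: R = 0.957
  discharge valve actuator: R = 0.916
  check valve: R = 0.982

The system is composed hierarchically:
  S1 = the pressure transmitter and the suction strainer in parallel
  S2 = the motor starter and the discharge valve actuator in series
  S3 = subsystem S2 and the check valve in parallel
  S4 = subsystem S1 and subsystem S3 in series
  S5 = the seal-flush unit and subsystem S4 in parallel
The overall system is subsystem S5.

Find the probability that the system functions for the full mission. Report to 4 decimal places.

Parallel (pressure transmitter and suction strainer): 1 − (1 − 0.767000)(1 − 0.907000) = 0.978331
Series (motor starter and discharge valve actuator): 0.957000 × 0.916000 = 0.876612
Parallel ([0.876612] and check valve): 1 − (1 − 0.876612)(1 − 0.982000) = 0.997779
Series ([0.978331] and [0.997779]): 0.978331 × 0.997779 = 0.976158
Parallel (seal-flush unit and [0.976158]): 1 − (1 − 0.798000)(1 − 0.976158) = 0.9952

0.9952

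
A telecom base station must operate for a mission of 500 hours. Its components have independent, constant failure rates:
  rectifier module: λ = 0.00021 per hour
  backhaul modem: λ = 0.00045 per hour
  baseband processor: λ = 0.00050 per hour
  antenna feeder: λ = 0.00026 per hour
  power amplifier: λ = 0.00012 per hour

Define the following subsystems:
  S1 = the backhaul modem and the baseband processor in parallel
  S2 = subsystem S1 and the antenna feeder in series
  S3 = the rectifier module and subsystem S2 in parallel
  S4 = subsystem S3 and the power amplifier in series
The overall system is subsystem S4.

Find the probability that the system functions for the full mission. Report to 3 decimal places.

0.927

R(rectifier module) = exp(−0.00021 × 500) = 0.90032
R(backhaul modem) = exp(−0.00045 × 500) = 0.79852
R(baseband processor) = exp(−0.00050 × 500) = 0.77880
R(antenna feeder) = exp(−0.00026 × 500) = 0.87810
R(power amplifier) = exp(−0.00012 × 500) = 0.94176
Parallel (backhaul modem and baseband processor): 1 − (1 − 0.79852)(1 − 0.77880) = 0.95543
Series ([0.95543] and antenna feeder): 0.95543 × 0.87810 = 0.83896
Parallel (rectifier module and [0.83896]): 1 − (1 − 0.90032)(1 − 0.83896) = 0.98395
Series ([0.98395] and power amplifier): 0.98395 × 0.94176 = 0.927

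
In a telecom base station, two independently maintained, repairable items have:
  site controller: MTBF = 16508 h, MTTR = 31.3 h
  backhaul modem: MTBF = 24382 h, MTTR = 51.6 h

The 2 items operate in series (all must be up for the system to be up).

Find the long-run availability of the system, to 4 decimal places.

A(site controller) = MTBF/(MTBF+MTTR) = 16508/(16508+31.3) = 0.998108
A(backhaul modem) = MTBF/(MTBF+MTTR) = 24382/(24382+51.6) = 0.997888
Series availability: 0.998108 × 0.997888 = 0.9960

0.9960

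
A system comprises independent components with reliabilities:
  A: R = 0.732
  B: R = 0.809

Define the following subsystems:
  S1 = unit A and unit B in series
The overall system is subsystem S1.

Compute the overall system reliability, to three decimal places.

Series (A and B): 0.73200 × 0.80900 = 0.592

0.592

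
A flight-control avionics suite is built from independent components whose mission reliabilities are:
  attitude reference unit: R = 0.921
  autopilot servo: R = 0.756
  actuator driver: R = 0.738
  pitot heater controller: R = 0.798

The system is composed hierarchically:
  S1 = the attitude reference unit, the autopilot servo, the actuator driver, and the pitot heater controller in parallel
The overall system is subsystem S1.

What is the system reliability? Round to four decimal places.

0.9990

Parallel (attitude reference unit, autopilot servo, actuator driver, and pitot heater controller): 1 − (1 − 0.921000)(1 − 0.756000)(1 − 0.738000)(1 − 0.798000) = 0.9990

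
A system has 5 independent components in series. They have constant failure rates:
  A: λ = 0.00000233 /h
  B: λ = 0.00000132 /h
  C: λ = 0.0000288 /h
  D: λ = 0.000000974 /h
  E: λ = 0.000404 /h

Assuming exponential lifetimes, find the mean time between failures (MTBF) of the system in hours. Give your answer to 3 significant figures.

2290

Series of exponential components: λ_sys = Σ λ_i
λ_sys = 0.00000233 + 0.00000132 + 0.0000288 + 0.000000974 + 0.000404 = 4.3742e-04 /h
MTBF = 1 / λ_sys = 2290 h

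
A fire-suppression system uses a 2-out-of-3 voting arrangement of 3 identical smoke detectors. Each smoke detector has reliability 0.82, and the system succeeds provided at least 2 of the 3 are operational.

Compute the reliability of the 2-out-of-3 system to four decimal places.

R = Σ_{i=2}^{3} C(3,i) p^i (1−p)^{3−i} with p = 0.82
C(3,2)·0.82^2·0.18^1 = 0.363096
C(3,3)·0.82^3·0.18^0 = 0.551368
Sum = 0.9145

0.9145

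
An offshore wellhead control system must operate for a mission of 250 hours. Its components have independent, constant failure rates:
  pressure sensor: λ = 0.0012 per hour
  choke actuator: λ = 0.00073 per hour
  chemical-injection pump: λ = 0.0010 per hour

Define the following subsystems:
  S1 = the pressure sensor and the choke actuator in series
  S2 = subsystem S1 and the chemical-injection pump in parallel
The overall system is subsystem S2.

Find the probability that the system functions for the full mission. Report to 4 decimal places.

0.9153

R(pressure sensor) = exp(−0.0012 × 250) = 0.740818
R(choke actuator) = exp(−0.00073 × 250) = 0.833185
R(chemical-injection pump) = exp(−0.0010 × 250) = 0.778801
Series (pressure sensor and choke actuator): 0.740818 × 0.833185 = 0.617238
Parallel ([0.617238] and chemical-injection pump): 1 − (1 − 0.617238)(1 − 0.778801) = 0.9153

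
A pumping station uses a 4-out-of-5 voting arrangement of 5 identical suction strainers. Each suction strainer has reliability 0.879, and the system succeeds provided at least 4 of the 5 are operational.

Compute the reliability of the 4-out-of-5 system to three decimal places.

0.886

R = Σ_{i=4}^{5} C(5,i) p^i (1−p)^{5−i} with p = 0.879
C(5,4)·0.879^4·0.121^1 = 0.36117
C(5,5)·0.879^5·0.121^0 = 0.52474
Sum = 0.886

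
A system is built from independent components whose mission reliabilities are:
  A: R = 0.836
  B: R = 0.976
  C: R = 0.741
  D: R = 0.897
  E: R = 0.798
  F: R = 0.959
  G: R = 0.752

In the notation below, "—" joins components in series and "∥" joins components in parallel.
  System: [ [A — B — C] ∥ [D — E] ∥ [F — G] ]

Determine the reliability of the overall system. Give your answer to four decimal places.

0.9687

Series (A, B, and C): 0.836000 × 0.976000 × 0.741000 = 0.604609
Series (D and E): 0.897000 × 0.798000 = 0.715806
Series (F and G): 0.959000 × 0.752000 = 0.721168
Parallel ([0.604609], [0.715806], and [0.721168]): 1 − (1 − 0.604609)(1 − 0.715806)(1 − 0.721168) = 0.9687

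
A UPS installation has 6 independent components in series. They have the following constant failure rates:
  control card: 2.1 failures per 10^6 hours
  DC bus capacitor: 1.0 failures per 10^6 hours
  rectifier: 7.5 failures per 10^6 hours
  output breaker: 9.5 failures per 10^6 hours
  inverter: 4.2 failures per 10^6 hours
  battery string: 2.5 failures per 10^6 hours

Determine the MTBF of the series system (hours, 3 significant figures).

Series of exponential components: λ_sys = Σ λ_i
λ_sys = 0.0000021 + 0.0000010 + 0.0000075 + 0.0000095 + 0.0000042 + 0.0000025 = 2.6800e-05 /h
MTBF = 1 / λ_sys = 37300 h

37300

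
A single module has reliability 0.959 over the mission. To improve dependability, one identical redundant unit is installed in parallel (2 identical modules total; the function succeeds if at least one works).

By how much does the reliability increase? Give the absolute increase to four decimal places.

R_before = 0.959
R_after = 1 − (1 − 0.959)^2 = 0.9983
ΔR = 0.9983 − 0.959 = 0.0393

0.0393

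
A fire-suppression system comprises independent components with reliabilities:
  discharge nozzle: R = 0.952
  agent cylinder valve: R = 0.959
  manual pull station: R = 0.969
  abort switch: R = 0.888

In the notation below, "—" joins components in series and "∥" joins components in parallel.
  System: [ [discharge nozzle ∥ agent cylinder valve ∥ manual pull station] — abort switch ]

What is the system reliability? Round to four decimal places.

0.8879

Parallel (discharge nozzle, agent cylinder valve, and manual pull station): 1 − (1 − 0.952000)(1 − 0.959000)(1 − 0.969000) = 0.999939
Series ([0.999939] and abort switch): 0.999939 × 0.888000 = 0.8879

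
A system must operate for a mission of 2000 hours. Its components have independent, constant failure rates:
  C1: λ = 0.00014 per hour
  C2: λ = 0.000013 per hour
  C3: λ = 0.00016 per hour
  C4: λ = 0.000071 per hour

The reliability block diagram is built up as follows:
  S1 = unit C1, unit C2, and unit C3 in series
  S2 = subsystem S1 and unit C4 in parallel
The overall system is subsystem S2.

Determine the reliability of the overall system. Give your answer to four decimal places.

0.9384

R(C1) = exp(−0.00014 × 2000) = 0.755784
R(C2) = exp(−0.000013 × 2000) = 0.974335
R(C3) = exp(−0.00016 × 2000) = 0.726149
R(C4) = exp(−0.000071 × 2000) = 0.867621
Series (C1, C2, and C3): 0.755784 × 0.974335 × 0.726149 = 0.534727
Parallel ([0.534727] and C4): 1 − (1 − 0.534727)(1 − 0.867621) = 0.9384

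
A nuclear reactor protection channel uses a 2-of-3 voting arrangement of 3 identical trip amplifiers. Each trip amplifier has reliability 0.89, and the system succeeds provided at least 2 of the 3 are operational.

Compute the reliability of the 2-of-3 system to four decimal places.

0.9664

R = Σ_{i=2}^{3} C(3,i) p^i (1−p)^{3−i} with p = 0.89
C(3,2)·0.89^2·0.11^1 = 0.261393
C(3,3)·0.89^3·0.11^0 = 0.704969
Sum = 0.9664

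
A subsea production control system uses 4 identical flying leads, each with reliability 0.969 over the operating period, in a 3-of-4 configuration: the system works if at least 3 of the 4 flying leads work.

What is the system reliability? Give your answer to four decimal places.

R = Σ_{i=3}^{4} C(4,i) p^i (1−p)^{4−i} with p = 0.969
C(4,3)·0.969^3·0.031^1 = 0.112822
C(4,4)·0.969^4·0.031^0 = 0.881648
Sum = 0.9945

0.9945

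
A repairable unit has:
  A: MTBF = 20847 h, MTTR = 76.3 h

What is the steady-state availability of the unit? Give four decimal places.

A(A) = MTBF/(MTBF+MTTR) = 20847/(20847+76.3) = 0.9964

0.9964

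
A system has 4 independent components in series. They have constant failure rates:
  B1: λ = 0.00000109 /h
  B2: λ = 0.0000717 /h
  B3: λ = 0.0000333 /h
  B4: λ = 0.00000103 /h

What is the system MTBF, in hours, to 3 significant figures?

Series of exponential components: λ_sys = Σ λ_i
λ_sys = 0.00000109 + 0.0000717 + 0.0000333 + 0.00000103 = 1.0712e-04 /h
MTBF = 1 / λ_sys = 9340 h

9340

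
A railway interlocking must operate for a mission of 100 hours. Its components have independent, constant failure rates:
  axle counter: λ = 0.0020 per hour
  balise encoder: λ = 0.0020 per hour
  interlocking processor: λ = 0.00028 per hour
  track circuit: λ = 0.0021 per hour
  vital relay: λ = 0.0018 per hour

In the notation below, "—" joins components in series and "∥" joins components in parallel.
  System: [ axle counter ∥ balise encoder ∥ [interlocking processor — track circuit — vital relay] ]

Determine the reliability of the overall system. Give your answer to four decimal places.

R(axle counter) = exp(−0.0020 × 100) = 0.818731
R(balise encoder) = exp(−0.0020 × 100) = 0.818731
R(interlocking processor) = exp(−0.00028 × 100) = 0.972388
R(track circuit) = exp(−0.0021 × 100) = 0.810584
R(vital relay) = exp(−0.0018 × 100) = 0.835270
Series (interlocking processor, track circuit, and vital relay): 0.972388 × 0.810584 × 0.835270 = 0.658362
Parallel (axle counter, balise encoder, and [0.658362]): 1 − (1 − 0.818731)(1 − 0.818731)(1 − 0.658362) = 0.9888

0.9888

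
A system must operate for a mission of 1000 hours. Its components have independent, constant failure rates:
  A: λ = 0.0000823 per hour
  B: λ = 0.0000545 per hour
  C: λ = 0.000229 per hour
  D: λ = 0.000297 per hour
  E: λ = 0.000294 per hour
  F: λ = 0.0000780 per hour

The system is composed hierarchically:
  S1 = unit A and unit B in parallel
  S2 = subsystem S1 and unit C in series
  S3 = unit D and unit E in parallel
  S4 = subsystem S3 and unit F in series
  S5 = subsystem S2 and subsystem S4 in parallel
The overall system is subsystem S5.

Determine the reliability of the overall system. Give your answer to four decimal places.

R(A) = exp(−0.0000823 × 1000) = 0.920996
R(B) = exp(−0.0000545 × 1000) = 0.946959
R(C) = exp(−0.000229 × 1000) = 0.795329
R(D) = exp(−0.000297 × 1000) = 0.743044
R(E) = exp(−0.000294 × 1000) = 0.745276
R(F) = exp(−0.0000780 × 1000) = 0.924964
Parallel (A and B): 1 − (1 − 0.920996)(1 − 0.946959) = 0.995810
Series ([0.995810] and C): 0.995810 × 0.795329 = 0.791997
Parallel (D and E): 1 − (1 − 0.743044)(1 − 0.745276) = 0.934547
Series ([0.934547] and F): 0.934547 × 0.924964 = 0.864422
Parallel ([0.791997] and [0.864422]): 1 − (1 − 0.791997)(1 − 0.864422) = 0.9718

0.9718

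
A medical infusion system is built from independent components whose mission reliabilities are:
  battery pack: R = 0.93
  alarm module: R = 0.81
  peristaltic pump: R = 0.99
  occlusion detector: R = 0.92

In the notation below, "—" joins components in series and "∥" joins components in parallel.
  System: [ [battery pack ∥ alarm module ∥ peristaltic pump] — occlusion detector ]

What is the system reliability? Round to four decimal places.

0.9199

Parallel (battery pack, alarm module, and peristaltic pump): 1 − (1 − 0.930000)(1 − 0.810000)(1 − 0.990000) = 0.999867
Series ([0.999867] and occlusion detector): 0.999867 × 0.920000 = 0.9199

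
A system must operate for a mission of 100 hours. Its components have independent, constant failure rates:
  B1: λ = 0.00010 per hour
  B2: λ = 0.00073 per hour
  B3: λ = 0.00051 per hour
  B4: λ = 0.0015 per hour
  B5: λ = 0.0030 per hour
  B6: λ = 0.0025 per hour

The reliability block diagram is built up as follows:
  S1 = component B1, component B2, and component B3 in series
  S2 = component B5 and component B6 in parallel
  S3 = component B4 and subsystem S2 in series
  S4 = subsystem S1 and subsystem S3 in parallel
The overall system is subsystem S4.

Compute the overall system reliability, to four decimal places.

0.9763

R(B1) = exp(−0.00010 × 100) = 0.990050
R(B2) = exp(−0.00073 × 100) = 0.929601
R(B3) = exp(−0.00051 × 100) = 0.950279
R(B4) = exp(−0.0015 × 100) = 0.860708
R(B5) = exp(−0.0030 × 100) = 0.740818
R(B6) = exp(−0.0025 × 100) = 0.778801
Series (B1, B2, and B3): 0.990050 × 0.929601 × 0.950279 = 0.874591
Parallel (B5 and B6): 1 − (1 − 0.740818)(1 − 0.778801) = 0.942669
Series (B4 and [0.942669]): 0.860708 × 0.942669 = 0.811363
Parallel ([0.874591] and [0.811363]): 1 − (1 − 0.874591)(1 − 0.811363) = 0.9763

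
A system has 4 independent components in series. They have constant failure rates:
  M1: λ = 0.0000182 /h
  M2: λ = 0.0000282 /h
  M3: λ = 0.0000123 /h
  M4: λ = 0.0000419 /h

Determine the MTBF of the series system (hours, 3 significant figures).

Series of exponential components: λ_sys = Σ λ_i
λ_sys = 0.0000182 + 0.0000282 + 0.0000123 + 0.0000419 = 1.0060e-04 /h
MTBF = 1 / λ_sys = 9940 h

9940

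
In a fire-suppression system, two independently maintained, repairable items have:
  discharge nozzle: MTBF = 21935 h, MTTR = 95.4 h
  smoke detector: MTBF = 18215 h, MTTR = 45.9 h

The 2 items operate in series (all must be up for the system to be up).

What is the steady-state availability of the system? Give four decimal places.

0.9932

A(discharge nozzle) = MTBF/(MTBF+MTTR) = 21935/(21935+95.4) = 0.995670
A(smoke detector) = MTBF/(MTBF+MTTR) = 18215/(18215+45.9) = 0.997486
Series availability: 0.995670 × 0.997486 = 0.9932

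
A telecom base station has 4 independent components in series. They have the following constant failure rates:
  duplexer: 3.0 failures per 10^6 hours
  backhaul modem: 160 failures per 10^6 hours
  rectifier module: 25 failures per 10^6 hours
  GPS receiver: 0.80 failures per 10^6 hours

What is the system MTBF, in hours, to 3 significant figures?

Series of exponential components: λ_sys = Σ λ_i
λ_sys = 0.0000030 + 0.00016 + 0.000025 + 0.00000080 = 1.8880e-04 /h
MTBF = 1 / λ_sys = 5300 h

5300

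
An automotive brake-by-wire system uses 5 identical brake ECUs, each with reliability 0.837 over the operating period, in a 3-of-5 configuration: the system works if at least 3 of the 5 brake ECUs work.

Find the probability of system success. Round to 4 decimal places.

R = Σ_{i=3}^{5} C(5,i) p^i (1−p)^{5−i} with p = 0.837
C(5,3)·0.837^3·0.163^2 = 0.155794
C(5,4)·0.837^4·0.163^1 = 0.399999
C(5,5)·0.837^5·0.163^0 = 0.410797
Sum = 0.9666

0.9666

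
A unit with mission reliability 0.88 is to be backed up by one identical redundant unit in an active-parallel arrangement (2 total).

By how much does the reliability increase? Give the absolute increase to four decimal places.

R_before = 0.88
R_after = 1 − (1 − 0.88)^2 = 0.9856
ΔR = 0.9856 − 0.88 = 0.1056

0.1056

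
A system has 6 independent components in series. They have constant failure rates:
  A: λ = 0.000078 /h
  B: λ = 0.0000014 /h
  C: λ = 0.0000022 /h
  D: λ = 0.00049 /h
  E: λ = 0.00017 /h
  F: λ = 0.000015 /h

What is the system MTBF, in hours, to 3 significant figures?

1320

Series of exponential components: λ_sys = Σ λ_i
λ_sys = 0.000078 + 0.0000014 + 0.0000022 + 0.00049 + 0.00017 + 0.000015 = 7.5660e-04 /h
MTBF = 1 / λ_sys = 1320 h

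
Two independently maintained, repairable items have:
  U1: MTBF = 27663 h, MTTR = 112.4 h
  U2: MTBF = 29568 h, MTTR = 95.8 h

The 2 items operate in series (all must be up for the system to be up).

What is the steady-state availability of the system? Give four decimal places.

A(U1) = MTBF/(MTBF+MTTR) = 27663/(27663+112.4) = 0.995953
A(U2) = MTBF/(MTBF+MTTR) = 29568/(29568+95.8) = 0.996770
Series availability: 0.995953 × 0.996770 = 0.9927

0.9927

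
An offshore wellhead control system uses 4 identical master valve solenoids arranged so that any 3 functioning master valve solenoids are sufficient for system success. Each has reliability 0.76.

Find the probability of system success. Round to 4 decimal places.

0.7550

R = Σ_{i=3}^{4} C(4,i) p^i (1−p)^{4−i} with p = 0.76
C(4,3)·0.76^3·0.24^1 = 0.421417
C(4,4)·0.76^4·0.24^0 = 0.333622
Sum = 0.7550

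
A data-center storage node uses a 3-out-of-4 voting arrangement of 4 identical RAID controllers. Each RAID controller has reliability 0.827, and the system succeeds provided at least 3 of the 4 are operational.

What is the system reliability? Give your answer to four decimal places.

0.8592

R = Σ_{i=3}^{4} C(4,i) p^i (1−p)^{4−i} with p = 0.827
C(4,3)·0.827^3·0.173^1 = 0.391402
C(4,4)·0.827^4·0.173^0 = 0.467759
Sum = 0.8592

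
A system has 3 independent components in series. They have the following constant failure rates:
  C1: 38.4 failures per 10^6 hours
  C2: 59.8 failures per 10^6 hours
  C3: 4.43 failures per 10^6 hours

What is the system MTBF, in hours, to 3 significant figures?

9740

Series of exponential components: λ_sys = Σ λ_i
λ_sys = 0.0000384 + 0.0000598 + 0.00000443 = 1.0263e-04 /h
MTBF = 1 / λ_sys = 9740 h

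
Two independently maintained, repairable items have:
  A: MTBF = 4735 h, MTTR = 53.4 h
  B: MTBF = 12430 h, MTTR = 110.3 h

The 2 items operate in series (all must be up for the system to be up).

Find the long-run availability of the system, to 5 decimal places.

0.98015

A(A) = MTBF/(MTBF+MTTR) = 4735/(4735+53.4) = 0.988848
A(B) = MTBF/(MTBF+MTTR) = 12430/(12430+110.3) = 0.991204
Series availability: 0.988848 × 0.991204 = 0.98015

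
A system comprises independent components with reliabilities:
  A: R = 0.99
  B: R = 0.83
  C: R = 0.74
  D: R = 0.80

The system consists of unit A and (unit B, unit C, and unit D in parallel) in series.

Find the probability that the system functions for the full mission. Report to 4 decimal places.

Parallel (B, C, and D): 1 − (1 − 0.830000)(1 − 0.740000)(1 − 0.800000) = 0.991160
Series (A and [0.991160]): 0.990000 × 0.991160 = 0.9812

0.9812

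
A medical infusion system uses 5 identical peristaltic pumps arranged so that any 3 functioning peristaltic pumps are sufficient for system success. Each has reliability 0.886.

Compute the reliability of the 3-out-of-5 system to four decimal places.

0.9876

R = Σ_{i=3}^{5} C(5,i) p^i (1−p)^{5−i} with p = 0.886
C(5,3)·0.886^3·0.114^2 = 0.090388
C(5,4)·0.886^4·0.114^1 = 0.351245
C(5,5)·0.886^5·0.114^0 = 0.545970
Sum = 0.9876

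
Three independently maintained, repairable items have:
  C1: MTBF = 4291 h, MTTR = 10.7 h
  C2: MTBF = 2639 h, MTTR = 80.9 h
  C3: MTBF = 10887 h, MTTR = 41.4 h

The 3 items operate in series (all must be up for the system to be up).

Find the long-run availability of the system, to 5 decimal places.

0.96418

A(C1) = MTBF/(MTBF+MTTR) = 4291/(4291+10.7) = 0.997513
A(C2) = MTBF/(MTBF+MTTR) = 2639/(2639+80.9) = 0.970256
A(C3) = MTBF/(MTBF+MTTR) = 10887/(10887+41.4) = 0.996212
Series availability: 0.997513 × 0.970256 × 0.996212 = 0.96418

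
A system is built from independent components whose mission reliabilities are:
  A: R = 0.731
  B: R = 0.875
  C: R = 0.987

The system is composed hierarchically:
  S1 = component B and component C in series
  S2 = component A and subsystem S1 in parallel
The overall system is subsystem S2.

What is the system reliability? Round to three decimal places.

Series (B and C): 0.87500 × 0.98700 = 0.86363
Parallel (A and [0.86363]): 1 − (1 − 0.73100)(1 − 0.86363) = 0.963

0.963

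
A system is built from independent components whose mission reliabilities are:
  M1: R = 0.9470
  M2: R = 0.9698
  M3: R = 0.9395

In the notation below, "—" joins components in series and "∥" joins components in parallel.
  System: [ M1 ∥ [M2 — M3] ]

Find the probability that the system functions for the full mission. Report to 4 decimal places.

Series (M2 and M3): 0.969800 × 0.939500 = 0.911127
Parallel (M1 and [0.911127]): 1 − (1 − 0.947000)(1 − 0.911127) = 0.9953

0.9953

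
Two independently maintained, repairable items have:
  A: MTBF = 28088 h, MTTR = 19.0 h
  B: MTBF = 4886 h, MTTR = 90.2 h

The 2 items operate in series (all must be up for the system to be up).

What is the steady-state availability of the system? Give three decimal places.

A(A) = MTBF/(MTBF+MTTR) = 28088/(28088+19.0) = 0.999324
A(B) = MTBF/(MTBF+MTTR) = 4886/(4886+90.2) = 0.981874
Series availability: 0.999324 × 0.981874 = 0.981

0.981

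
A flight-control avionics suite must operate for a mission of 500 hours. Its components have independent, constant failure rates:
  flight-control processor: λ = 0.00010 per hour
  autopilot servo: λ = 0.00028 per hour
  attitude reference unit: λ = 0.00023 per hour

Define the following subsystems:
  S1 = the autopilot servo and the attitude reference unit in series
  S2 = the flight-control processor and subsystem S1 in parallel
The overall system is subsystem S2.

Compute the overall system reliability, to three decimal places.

R(flight-control processor) = exp(−0.00010 × 500) = 0.95123
R(autopilot servo) = exp(−0.00028 × 500) = 0.86936
R(attitude reference unit) = exp(−0.00023 × 500) = 0.89137
Series (autopilot servo and attitude reference unit): 0.86936 × 0.89137 = 0.77492
Parallel (flight-control processor and [0.77492]): 1 − (1 − 0.95123)(1 − 0.77492) = 0.989

0.989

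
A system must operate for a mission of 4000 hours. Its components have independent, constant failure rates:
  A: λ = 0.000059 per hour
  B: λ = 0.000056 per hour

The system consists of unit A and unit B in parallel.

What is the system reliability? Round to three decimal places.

0.958

R(A) = exp(−0.000059 × 4000) = 0.78978
R(B) = exp(−0.000056 × 4000) = 0.79932
Parallel (A and B): 1 − (1 − 0.78978)(1 − 0.79932) = 0.958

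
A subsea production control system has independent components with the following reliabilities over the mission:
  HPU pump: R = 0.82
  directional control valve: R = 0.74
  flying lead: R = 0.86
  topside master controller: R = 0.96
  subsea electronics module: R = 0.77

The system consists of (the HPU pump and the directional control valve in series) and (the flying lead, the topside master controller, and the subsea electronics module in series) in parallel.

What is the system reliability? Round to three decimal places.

Series (HPU pump and directional control valve): 0.82000 × 0.74000 = 0.60680
Series (flying lead, topside master controller, and subsea electronics module): 0.86000 × 0.96000 × 0.77000 = 0.63571
Parallel ([0.60680] and [0.63571]): 1 − (1 − 0.60680)(1 − 0.63571) = 0.857

0.857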